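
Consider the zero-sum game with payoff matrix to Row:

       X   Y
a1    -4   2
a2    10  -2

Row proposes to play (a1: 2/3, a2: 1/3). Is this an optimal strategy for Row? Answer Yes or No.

Against X this mix gives (2/3)·(-4) + (1/3)·10 = 2/3.
Against Y this mix gives (2/3)·2 + (1/3)·(-2) = 2/3.
All of Column's active replies (X, Y) yield 2/3, and no column does worse for Row. The mix makes Column indifferent and guarantees 2/3, so it is optimal.

Yes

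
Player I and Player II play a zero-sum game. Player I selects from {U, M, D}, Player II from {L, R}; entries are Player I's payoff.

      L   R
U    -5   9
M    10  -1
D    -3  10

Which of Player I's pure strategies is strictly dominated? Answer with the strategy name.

U

D gives a strictly higher payoff than U against every column: -3 > -5, 10 > 9.
So U is strictly dominated and Player I never plays it.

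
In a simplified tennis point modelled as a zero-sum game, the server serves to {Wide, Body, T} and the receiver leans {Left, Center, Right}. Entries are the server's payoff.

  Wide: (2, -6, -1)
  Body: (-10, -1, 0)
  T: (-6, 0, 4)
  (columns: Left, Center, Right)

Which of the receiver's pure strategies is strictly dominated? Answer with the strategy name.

Right

Center holds the server's payoff strictly below Right in every row: -6 < -1, -1 < 0, 0 < 4.
So Right is strictly dominated for the receiver.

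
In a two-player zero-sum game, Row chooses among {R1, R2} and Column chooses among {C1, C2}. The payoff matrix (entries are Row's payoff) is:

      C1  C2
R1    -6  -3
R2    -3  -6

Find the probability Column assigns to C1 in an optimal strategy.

Row minima: R1 → -6, R2 → -6; maximin = -6.
Column maxima: C1 → -3, C2 → -3; minimax = -3.
-6 ≠ -3, so there is no saddle point; optimal play is mixed.
Let Row play R1 with probability p. Expected payoff against C1: (-6)p + (-3)(1−p) = −3p − 3; against C2: (-3)p + (-6)(1−p) = 3p − 6.
Setting these equal: −3p − 3 = 3p − 6 ⇒ −6p = -3 ⇒ p = 1/2, and the value is (-3)·(1/2) − 3 = -9/2.
For Column: with q = P(C1), equating R1's and R2's payoffs gives −3q − 3 = 3q − 6 ⇒ q = 1/2.

1/2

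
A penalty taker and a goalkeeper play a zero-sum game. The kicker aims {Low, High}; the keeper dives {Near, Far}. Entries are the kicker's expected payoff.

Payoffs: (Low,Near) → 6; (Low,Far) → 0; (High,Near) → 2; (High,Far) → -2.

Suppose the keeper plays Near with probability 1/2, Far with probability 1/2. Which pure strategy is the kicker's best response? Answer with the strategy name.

Low

Expected payoff of Low: (1/2)·6 + (1/2)·0 = 3.
Expected payoff of High: (1/2)·2 + (1/2)·(-2) = 0.
The largest is 3, so the kicker's best response is Low.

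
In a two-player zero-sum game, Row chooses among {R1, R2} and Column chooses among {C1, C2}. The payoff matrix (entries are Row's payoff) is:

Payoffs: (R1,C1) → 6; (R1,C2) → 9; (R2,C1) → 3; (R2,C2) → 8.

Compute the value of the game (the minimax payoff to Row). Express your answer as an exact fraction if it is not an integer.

Row minima: R1 → 6, R2 → 3; maximin = 6.
Column maxima: C1 → 6, C2 → 9; minimax = 6.
Since maximin = minimax = 6, there is a saddle point and the value is 6.

6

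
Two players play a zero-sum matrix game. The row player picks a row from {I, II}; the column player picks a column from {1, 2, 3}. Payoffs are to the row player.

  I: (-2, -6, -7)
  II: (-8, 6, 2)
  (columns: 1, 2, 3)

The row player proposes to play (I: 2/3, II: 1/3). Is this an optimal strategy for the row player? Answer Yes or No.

Against 1 this mix gives (2/3)·(-2) + (1/3)·(-8) = -4.
Against 2 this mix gives (2/3)·(-6) + (1/3)·6 = -2.
Against 3 this mix gives (2/3)·(-7) + (1/3)·2 = -4.
All of the column player's active replies (1, 3) yield -4, and no column does worse for the row player. The mix makes the column player indifferent and guarantees -4, so it is optimal.

Yes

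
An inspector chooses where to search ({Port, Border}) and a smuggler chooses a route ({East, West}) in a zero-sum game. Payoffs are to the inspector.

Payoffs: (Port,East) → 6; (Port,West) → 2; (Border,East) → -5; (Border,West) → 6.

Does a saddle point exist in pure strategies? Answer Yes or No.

Row minima: Port → 2, Border → -5; maximin = 2.
Column maxima: East → 6, West → 6; minimax = 6.
2 ≠ 6, so no pure-strategy equilibrium exists.

No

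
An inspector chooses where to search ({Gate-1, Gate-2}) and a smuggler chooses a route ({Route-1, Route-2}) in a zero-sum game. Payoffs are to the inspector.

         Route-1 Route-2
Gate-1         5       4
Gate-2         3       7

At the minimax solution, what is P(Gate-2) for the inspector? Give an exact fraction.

Row minima: Gate-1 → 4, Gate-2 → 3; maximin = 4.
Column maxima: Route-1 → 5, Route-2 → 7; minimax = 5.
4 ≠ 5, so there is no saddle point; optimal play is mixed.
Let the inspector play Gate-1 with probability p. Expected payoff against Route-1: 5p + 3(1−p) = 2p + 3; against Route-2: 4p + 7(1−p) = −3p + 7.
Setting these equal: 2p + 3 = −3p + 7 ⇒ 5p = 4 ⇒ p = 4/5, and the value is (2)·(4/5) + 3 = 23/5.
For the smuggler: with q = P(Route-1), equating Gate-1's and Gate-2's payoffs gives q + 4 = −4q + 7 ⇒ q = 3/5.

1/5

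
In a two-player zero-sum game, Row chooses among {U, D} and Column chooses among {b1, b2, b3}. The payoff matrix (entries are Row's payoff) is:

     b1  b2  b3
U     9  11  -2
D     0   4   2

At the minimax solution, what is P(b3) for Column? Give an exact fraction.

9/13

Row minima: U → -2, D → 0; maximin = 0.
Column maxima: b1 → 9, b2 → 11, b3 → 2; minimax = 2.
0 ≠ 2, so there is no saddle point; optimal play is mixed.
b2 is strictly dominated by b1 (it gives Row strictly more in every row), so Column never plays it.
On the remaining 2×2 (U, D vs b1, b3):
Let Row play U with probability p. Expected payoff against b1: 9p + 0(1−p) = 9p; against b3: (-2)p + 2(1−p) = −4p + 2.
Setting these equal: 9p = −4p + 2 ⇒ 13p = 2 ⇒ p = 2/13, and the value is (9)·(2/13) = 18/13.
For Column: with q = P(b1), equating U's and D's payoffs gives 11q − 2 = −2q + 2 ⇒ q = 4/13.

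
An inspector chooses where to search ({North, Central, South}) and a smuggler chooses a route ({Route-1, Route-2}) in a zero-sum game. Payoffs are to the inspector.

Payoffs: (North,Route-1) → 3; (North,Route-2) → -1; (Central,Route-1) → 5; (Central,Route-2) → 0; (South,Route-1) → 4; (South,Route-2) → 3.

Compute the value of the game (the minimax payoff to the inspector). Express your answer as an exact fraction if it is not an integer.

3

Row minima: North → -1, Central → 0, South → 3; maximin = 3.
Column maxima: Route-1 → 5, Route-2 → 3; minimax = 3.
Since maximin = minimax = 3, there is a saddle point and the value is 3.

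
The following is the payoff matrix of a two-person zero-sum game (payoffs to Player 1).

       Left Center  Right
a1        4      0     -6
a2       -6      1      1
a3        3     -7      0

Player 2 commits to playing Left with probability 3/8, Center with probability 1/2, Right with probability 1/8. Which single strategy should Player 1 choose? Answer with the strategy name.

a1

Expected payoff of a1: (3/8)·4 + (1/2)·0 + (1/8)·(-6) = 3/4.
Expected payoff of a2: (3/8)·(-6) + (1/2)·1 + (1/8)·1 = -13/8.
Expected payoff of a3: (3/8)·3 + (1/2)·(-7) + (1/8)·0 = -19/8.
The largest is 3/4, so Player 1's best response is a1.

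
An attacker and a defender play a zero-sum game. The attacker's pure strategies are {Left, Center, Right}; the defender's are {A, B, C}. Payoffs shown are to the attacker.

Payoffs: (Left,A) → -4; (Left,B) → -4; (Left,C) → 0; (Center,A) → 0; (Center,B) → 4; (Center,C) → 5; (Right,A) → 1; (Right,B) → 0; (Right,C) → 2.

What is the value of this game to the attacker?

Row minima: Left → -4, Center → 0, Right → 0; maximin = 0.
Column maxima: A → 1, B → 4, C → 5; minimax = 1.
0 ≠ 1, so there is no saddle point; optimal play is mixed.
Left is strictly dominated by Center, so the attacker never plays it.
C is strictly dominated by A (it gives the attacker strictly more in every row), so the defender never plays it.
On the remaining 2×2 (Center, Right vs A, B):
Let the attacker play Center with probability p. Expected payoff against A: 0p + 1(1−p) = −p + 1; against B: 4p + 0(1−p) = 4p.
Setting these equal: −p + 1 = 4p ⇒ −5p = -1 ⇒ p = 1/5, and the value is (-1)·(1/5) + 1 = 4/5.
For the defender: with q = P(A), equating Center's and Right's payoffs gives −4q + 4 = q ⇒ q = 4/5.

4/5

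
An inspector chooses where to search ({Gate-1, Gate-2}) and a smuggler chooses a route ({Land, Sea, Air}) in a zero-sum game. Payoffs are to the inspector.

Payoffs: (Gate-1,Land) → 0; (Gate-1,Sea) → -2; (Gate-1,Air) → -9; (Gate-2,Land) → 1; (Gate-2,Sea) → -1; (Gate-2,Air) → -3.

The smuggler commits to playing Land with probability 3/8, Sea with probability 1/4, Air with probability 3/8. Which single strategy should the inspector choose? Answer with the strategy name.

Expected payoff of Gate-1: (3/8)·0 + (1/4)·(-2) + (3/8)·(-9) = -31/8.
Expected payoff of Gate-2: (3/8)·1 + (1/4)·(-1) + (3/8)·(-3) = -1.
The largest is -1, so the inspector's best response is Gate-2.

Gate-2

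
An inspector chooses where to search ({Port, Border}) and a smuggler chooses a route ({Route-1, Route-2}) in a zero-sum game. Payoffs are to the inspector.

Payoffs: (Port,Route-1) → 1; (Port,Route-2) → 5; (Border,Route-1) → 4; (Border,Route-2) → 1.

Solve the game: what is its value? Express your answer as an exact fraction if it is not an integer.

19/7

Row minima: Port → 1, Border → 1; maximin = 1.
Column maxima: Route-1 → 4, Route-2 → 5; minimax = 4.
1 ≠ 4, so there is no saddle point; optimal play is mixed.
Let the inspector play Port with probability p. Expected payoff against Route-1: 1p + 4(1−p) = −3p + 4; against Route-2: 5p + 1(1−p) = 4p + 1.
Setting these equal: −3p + 4 = 4p + 1 ⇒ −7p = -3 ⇒ p = 3/7, and the value is (-3)·(3/7) + 4 = 19/7.
For the smuggler: with q = P(Route-1), equating Port's and Border's payoffs gives −4q + 5 = 3q + 1 ⇒ q = 4/7.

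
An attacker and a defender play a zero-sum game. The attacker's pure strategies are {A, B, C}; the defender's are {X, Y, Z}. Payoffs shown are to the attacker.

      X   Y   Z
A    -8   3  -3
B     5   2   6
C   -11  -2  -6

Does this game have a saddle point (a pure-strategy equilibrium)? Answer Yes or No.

Row minima: A → -8, B → 2, C → -11; maximin = 2.
Column maxima: X → 5, Y → 3, Z → 6; minimax = 3.
2 ≠ 3, so no pure-strategy equilibrium exists.

No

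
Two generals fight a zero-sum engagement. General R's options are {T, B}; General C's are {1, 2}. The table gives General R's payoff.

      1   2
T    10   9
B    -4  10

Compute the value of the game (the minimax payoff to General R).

Row minima: T → 9, B → -4; maximin = 9.
Column maxima: 1 → 10, 2 → 10; minimax = 10.
9 ≠ 10, so there is no saddle point; optimal play is mixed.
Let General R play T with probability p. Expected payoff against 1: 10p + (-4)(1−p) = 14p − 4; against 2: 9p + 10(1−p) = −p + 10.
Setting these equal: 14p − 4 = −p + 10 ⇒ 15p = 14 ⇒ p = 14/15, and the value is (14)·(14/15) − 4 = 136/15.
For General C: with q = P(1), equating T's and B's payoffs gives q + 9 = −14q + 10 ⇒ q = 1/15.

136/15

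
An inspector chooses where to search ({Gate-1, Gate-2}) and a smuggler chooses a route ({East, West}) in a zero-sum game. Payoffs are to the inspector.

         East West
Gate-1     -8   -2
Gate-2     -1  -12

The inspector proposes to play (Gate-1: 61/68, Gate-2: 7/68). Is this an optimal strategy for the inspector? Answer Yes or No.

Against East this mix gives (61/68)·(-8) + (7/68)·(-1) = -495/68.
Against West this mix gives (61/68)·(-2) + (7/68)·(-12) = -103/34.
The smuggler will play East, holding the inspector to -495/68. Shifting weight toward the row that does better against East would raise this floor (the equalizing mix achieves -94/17 against both East and West), so the proposed strategy is not optimal.

No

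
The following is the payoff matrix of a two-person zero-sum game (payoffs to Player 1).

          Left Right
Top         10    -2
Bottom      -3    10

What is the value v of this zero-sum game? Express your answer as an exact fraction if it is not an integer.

94/25

Row minima: Top → -2, Bottom → -3; maximin = -2.
Column maxima: Left → 10, Right → 10; minimax = 10.
-2 ≠ 10, so there is no saddle point; optimal play is mixed.
Let Player 1 play Top with probability p. Expected payoff against Left: 10p + (-3)(1−p) = 13p − 3; against Right: (-2)p + 10(1−p) = −12p + 10.
Setting these equal: 13p − 3 = −12p + 10 ⇒ 25p = 13 ⇒ p = 13/25, and the value is (13)·(13/25) − 3 = 94/25.
For Player 2: with q = P(Left), equating Top's and Bottom's payoffs gives 12q − 2 = −13q + 10 ⇒ q = 12/25.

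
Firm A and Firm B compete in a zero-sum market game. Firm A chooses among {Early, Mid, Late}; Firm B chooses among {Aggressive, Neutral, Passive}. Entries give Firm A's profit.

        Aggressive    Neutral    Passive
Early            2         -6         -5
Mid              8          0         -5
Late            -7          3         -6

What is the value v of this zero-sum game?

-5

Row minima: Early → -6, Mid → -5, Late → -7; maximin = -5.
Column maxima: Aggressive → 8, Neutral → 3, Passive → -5; minimax = -5.
Since maximin = minimax = -5, there is a saddle point and the value is -5.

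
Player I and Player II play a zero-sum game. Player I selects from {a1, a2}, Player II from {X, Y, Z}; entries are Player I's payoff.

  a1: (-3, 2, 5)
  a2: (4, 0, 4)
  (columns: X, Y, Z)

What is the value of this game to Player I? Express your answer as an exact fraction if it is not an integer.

Row minima: a1 → -3, a2 → 0; maximin = 0.
Column maxima: X → 4, Y → 2, Z → 5; minimax = 2.
0 ≠ 2, so there is no saddle point; optimal play is mixed.
Z is strictly dominated by Y (it gives Player I strictly more in every row), so Player II never plays it.
On the remaining 2×2 (a1, a2 vs X, Y):
Let Player I play a1 with probability p. Expected payoff against X: (-3)p + 4(1−p) = −7p + 4; against Y: 2p + 0(1−p) = 2p.
Setting these equal: −7p + 4 = 2p ⇒ −9p = -4 ⇒ p = 4/9, and the value is (-7)·(4/9) + 4 = 8/9.
For Player II: with q = P(X), equating a1's and a2's payoffs gives −5q + 2 = 4q ⇒ q = 2/9.

8/9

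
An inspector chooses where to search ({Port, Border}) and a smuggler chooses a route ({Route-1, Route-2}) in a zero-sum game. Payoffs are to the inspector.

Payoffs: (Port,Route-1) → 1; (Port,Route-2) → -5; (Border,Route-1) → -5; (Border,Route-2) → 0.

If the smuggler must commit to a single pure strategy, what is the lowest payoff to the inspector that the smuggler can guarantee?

0

Column maxima: Route-1 → 1, Route-2 → 0.
The smallest of these is 0.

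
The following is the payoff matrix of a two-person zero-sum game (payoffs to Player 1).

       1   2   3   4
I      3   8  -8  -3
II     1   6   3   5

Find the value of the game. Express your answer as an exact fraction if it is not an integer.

Row minima: I → -8, II → 1; maximin = 1.
Column maxima: 1 → 3, 2 → 8, 3 → 3, 4 → 5; minimax = 3.
1 ≠ 3, so there is no saddle point; optimal play is mixed.
2 is strictly dominated by 1 (it gives Player 1 strictly more in every row), so Player 2 never plays it.
4 is strictly dominated by 3 (it gives Player 1 strictly more in every row), so Player 2 never plays it.
On the remaining 2×2 (I, II vs 1, 3):
Let Player 1 play I with probability p. Expected payoff against 1: 3p + 1(1−p) = 2p + 1; against 3: (-8)p + 3(1−p) = −11p + 3.
Setting these equal: 2p + 1 = −11p + 3 ⇒ 13p = 2 ⇒ p = 2/13, and the value is (2)·(2/13) + 1 = 17/13.
For Player 2: with q = P(1), equating I's and II's payoffs gives 11q − 8 = −2q + 3 ⇒ q = 11/13.

17/13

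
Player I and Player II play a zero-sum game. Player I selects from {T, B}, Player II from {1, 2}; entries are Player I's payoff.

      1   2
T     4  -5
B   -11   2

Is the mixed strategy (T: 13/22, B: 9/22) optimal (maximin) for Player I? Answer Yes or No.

Yes

Against 1 this mix gives (13/22)·4 + (9/22)·(-11) = -47/22.
Against 2 this mix gives (13/22)·(-5) + (9/22)·2 = -47/22.
All of Player II's active replies (1, 2) yield -47/22, and no column does worse for Player I. The mix makes Player II indifferent and guarantees -47/22, so it is optimal.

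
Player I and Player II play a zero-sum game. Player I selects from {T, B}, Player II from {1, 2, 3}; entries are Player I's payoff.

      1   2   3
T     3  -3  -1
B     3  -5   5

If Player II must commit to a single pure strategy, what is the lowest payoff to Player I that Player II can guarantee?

Column maxima: 1 → 3, 2 → -3, 3 → 5.
The smallest of these is -3.

-3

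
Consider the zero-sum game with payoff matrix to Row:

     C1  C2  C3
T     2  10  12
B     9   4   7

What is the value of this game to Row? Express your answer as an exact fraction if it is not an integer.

82/13

Row minima: T → 2, B → 4; maximin = 4.
Column maxima: C1 → 9, C2 → 10, C3 → 12; minimax = 9.
4 ≠ 9, so there is no saddle point; optimal play is mixed.
C3 is strictly dominated by C2 (it gives Row strictly more in every row), so Column never plays it.
On the remaining 2×2 (T, B vs C1, C2):
Let Row play T with probability p. Expected payoff against C1: 2p + 9(1−p) = −7p + 9; against C2: 10p + 4(1−p) = 6p + 4.
Setting these equal: −7p + 9 = 6p + 4 ⇒ −13p = -5 ⇒ p = 5/13, and the value is (-7)·(5/13) + 9 = 82/13.
For Column: with q = P(C1), equating T's and B's payoffs gives −8q + 10 = 5q + 4 ⇒ q = 6/13.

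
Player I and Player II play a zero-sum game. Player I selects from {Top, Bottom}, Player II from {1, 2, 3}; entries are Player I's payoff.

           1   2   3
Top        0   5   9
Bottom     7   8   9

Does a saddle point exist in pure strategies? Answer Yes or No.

Row minima: Top → 0, Bottom → 7; maximin = 7.
Column maxima: 1 → 7, 2 → 8, 3 → 9; minimax = 7.
maximin = minimax = 7, so a saddle point exists.

Yes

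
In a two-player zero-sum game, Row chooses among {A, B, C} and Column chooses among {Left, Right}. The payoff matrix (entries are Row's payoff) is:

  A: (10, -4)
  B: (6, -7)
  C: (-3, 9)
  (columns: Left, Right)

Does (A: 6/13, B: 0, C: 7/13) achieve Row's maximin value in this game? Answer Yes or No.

Against Left this mix gives (6/13)·10 + (7/13)·(-3) = 3.
Against Right this mix gives (6/13)·(-4) + (7/13)·9 = 3.
All of Column's active replies (Left, Right) yield 3, and no column does worse for Row. The mix makes Column indifferent and guarantees 3, so it is optimal.

Yes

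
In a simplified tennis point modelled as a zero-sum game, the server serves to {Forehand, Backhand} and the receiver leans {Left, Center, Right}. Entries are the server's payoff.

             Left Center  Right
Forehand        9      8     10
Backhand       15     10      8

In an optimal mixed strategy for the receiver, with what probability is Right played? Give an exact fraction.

1/2

Row minima: Forehand → 8, Backhand → 8; maximin = 8.
Column maxima: Left → 15, Center → 10, Right → 10; minimax = 10.
8 ≠ 10, so there is no saddle point; optimal play is mixed.
Left is strictly dominated by Center (it gives the server strictly more in every row), so the receiver never plays it.
On the remaining 2×2 (Forehand, Backhand vs Center, Right):
Let the server play Forehand with probability p. Expected payoff against Center: 8p + 10(1−p) = −2p + 10; against Right: 10p + 8(1−p) = 2p + 8.
Setting these equal: −2p + 10 = 2p + 8 ⇒ −4p = -2 ⇒ p = 1/2, and the value is (-2)·(1/2) + 10 = 9.
For the receiver: with q = P(Center), equating Forehand's and Backhand's payoffs gives −2q + 10 = 2q + 8 ⇒ q = 1/2.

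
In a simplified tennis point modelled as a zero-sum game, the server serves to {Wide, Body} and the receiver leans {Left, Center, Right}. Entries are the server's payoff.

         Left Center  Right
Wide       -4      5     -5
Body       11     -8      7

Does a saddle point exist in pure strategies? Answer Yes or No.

Row minima: Wide → -5, Body → -8; maximin = -5.
Column maxima: Left → 11, Center → 5, Right → 7; minimax = 5.
-5 ≠ 5, so no pure-strategy equilibrium exists.

No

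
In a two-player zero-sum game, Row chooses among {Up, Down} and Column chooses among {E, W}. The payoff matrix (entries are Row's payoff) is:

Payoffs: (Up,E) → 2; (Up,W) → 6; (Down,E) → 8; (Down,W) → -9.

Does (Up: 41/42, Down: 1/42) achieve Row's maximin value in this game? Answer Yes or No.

Against E this mix gives (41/42)·2 + (1/42)·8 = 15/7.
Against W this mix gives (41/42)·6 + (1/42)·(-9) = 79/14.
Column will play E, holding Row to 15/7. Shifting weight toward the row that does better against E would raise this floor (the equalizing mix achieves 22/7 against both E and W), so the proposed strategy is not optimal.

No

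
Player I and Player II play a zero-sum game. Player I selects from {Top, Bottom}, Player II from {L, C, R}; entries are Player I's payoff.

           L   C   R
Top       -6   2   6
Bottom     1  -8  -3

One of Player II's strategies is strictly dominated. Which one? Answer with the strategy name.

C holds Player I's payoff strictly below R in every row: 2 < 6, -8 < -3.
So R is strictly dominated for Player II.

R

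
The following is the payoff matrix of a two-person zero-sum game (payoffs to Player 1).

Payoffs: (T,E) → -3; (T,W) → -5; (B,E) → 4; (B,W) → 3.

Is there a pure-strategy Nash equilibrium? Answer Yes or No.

Yes

Row minima: T → -5, B → 3; maximin = 3.
Column maxima: E → 4, W → 3; minimax = 3.
maximin = minimax = 3, so a saddle point exists.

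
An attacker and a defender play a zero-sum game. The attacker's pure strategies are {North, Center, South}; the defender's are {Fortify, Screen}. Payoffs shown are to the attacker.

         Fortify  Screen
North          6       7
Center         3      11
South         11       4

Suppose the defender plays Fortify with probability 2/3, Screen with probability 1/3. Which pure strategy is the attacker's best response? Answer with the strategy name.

Expected payoff of North: (2/3)·6 + (1/3)·7 = 19/3.
Expected payoff of Center: (2/3)·3 + (1/3)·11 = 17/3.
Expected payoff of South: (2/3)·11 + (1/3)·4 = 26/3.
The largest is 26/3, so the attacker's best response is South.

South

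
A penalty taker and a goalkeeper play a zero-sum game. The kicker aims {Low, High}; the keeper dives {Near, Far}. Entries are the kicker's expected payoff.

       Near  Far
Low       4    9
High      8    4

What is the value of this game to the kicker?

Row minima: Low → 4, High → 4; maximin = 4.
Column maxima: Near → 8, Far → 9; minimax = 8.
4 ≠ 8, so there is no saddle point; optimal play is mixed.
Let the kicker play Low with probability p. Expected payoff against Near: 4p + 8(1−p) = −4p + 8; against Far: 9p + 4(1−p) = 5p + 4.
Setting these equal: −4p + 8 = 5p + 4 ⇒ −9p = -4 ⇒ p = 4/9, and the value is (-4)·(4/9) + 8 = 56/9.
For the keeper: with q = P(Near), equating Low's and High's payoffs gives −5q + 9 = 4q + 4 ⇒ q = 5/9.

56/9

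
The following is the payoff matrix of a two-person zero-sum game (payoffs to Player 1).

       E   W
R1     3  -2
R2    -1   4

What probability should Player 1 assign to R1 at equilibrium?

Row minima: R1 → -2, R2 → -1; maximin = -1.
Column maxima: E → 3, W → 4; minimax = 3.
-1 ≠ 3, so there is no saddle point; optimal play is mixed.
Let Player 1 play R1 with probability p. Expected payoff against E: 3p + (-1)(1−p) = 4p − 1; against W: (-2)p + 4(1−p) = −6p + 4.
Setting these equal: 4p − 1 = −6p + 4 ⇒ 10p = 5 ⇒ p = 1/2, and the value is (4)·(1/2) − 1 = 1.
For Player 2: with q = P(E), equating R1's and R2's payoffs gives 5q − 2 = −5q + 4 ⇒ q = 3/5.

1/2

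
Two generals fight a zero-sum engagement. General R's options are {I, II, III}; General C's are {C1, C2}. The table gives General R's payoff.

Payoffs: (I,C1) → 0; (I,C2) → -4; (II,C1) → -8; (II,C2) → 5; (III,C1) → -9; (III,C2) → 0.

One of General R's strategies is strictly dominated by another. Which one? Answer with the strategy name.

III

II gives a strictly higher payoff than III against every column: -8 > -9, 5 > 0.
So III is strictly dominated and General R never plays it.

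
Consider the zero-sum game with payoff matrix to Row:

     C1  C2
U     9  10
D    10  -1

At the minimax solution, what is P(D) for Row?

Row minima: U → 9, D → -1; maximin = 9.
Column maxima: C1 → 10, C2 → 10; minimax = 10.
9 ≠ 10, so there is no saddle point; optimal play is mixed.
Let Row play U with probability p. Expected payoff against C1: 9p + 10(1−p) = −p + 10; against C2: 10p + (-1)(1−p) = 11p − 1.
Setting these equal: −p + 10 = 11p − 1 ⇒ −12p = -11 ⇒ p = 11/12, and the value is (-1)·(11/12) + 10 = 109/12.
For Column: with q = P(C1), equating U's and D's payoffs gives −q + 10 = 11q − 1 ⇒ q = 11/12.

1/12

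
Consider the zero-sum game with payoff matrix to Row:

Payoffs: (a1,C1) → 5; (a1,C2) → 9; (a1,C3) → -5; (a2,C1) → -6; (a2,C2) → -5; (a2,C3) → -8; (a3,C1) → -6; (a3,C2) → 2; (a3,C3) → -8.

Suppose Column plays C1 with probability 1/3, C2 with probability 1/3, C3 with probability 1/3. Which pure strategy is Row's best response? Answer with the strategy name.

Expected payoff of a1: (1/3)·5 + (1/3)·9 + (1/3)·(-5) = 3.
Expected payoff of a2: (1/3)·(-6) + (1/3)·(-5) + (1/3)·(-8) = -19/3.
Expected payoff of a3: (1/3)·(-6) + (1/3)·2 + (1/3)·(-8) = -4.
The largest is 3, so Row's best response is a1.

a1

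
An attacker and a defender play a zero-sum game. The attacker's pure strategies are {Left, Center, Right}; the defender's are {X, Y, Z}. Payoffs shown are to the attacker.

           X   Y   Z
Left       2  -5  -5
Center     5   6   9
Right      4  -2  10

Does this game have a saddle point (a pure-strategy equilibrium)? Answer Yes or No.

Row minima: Left → -5, Center → 5, Right → -2; maximin = 5.
Column maxima: X → 5, Y → 6, Z → 10; minimax = 5.
maximin = minimax = 5, so a saddle point exists.

Yes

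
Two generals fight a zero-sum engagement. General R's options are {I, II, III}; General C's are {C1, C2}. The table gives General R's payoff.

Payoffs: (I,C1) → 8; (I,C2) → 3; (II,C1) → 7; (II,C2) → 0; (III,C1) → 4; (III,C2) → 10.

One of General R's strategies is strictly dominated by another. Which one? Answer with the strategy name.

II

I gives a strictly higher payoff than II against every column: 8 > 7, 3 > 0.
So II is strictly dominated and General R never plays it.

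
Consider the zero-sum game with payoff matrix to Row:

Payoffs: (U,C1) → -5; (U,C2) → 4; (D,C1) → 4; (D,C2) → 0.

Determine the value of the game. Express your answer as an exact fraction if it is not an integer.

Row minima: U → -5, D → 0; maximin = 0.
Column maxima: C1 → 4, C2 → 4; minimax = 4.
0 ≠ 4, so there is no saddle point; optimal play is mixed.
Let Row play U with probability p. Expected payoff against C1: (-5)p + 4(1−p) = −9p + 4; against C2: 4p + 0(1−p) = 4p.
Setting these equal: −9p + 4 = 4p ⇒ −13p = -4 ⇒ p = 4/13, and the value is (-9)·(4/13) + 4 = 16/13.
For Column: with q = P(C1), equating U's and D's payoffs gives −9q + 4 = 4q ⇒ q = 4/13.

16/13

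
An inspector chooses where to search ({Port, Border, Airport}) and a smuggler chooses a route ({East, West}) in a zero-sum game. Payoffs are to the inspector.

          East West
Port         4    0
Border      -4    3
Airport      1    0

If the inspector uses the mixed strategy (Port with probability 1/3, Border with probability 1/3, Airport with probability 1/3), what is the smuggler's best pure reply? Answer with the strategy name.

East

If the smuggler plays East, the inspector's expected payoff is (1/3)·4 + (1/3)·(-4) + (1/3)·1 = 1/3.
If the smuggler plays West, the inspector's expected payoff is (1/3)·0 + (1/3)·3 + (1/3)·0 = 1.
The smuggler minimizes the inspector's payoff; the smallest is 1/3, so the best response is East.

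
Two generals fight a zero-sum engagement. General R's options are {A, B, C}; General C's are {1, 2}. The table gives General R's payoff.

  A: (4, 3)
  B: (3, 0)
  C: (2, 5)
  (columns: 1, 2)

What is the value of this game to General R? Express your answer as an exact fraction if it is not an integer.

Row minima: A → 3, B → 0, C → 2; maximin = 3.
Column maxima: 1 → 4, 2 → 5; minimax = 4.
3 ≠ 4, so there is no saddle point; optimal play is mixed.
B is strictly dominated by A, so General R never plays it.
On the remaining 2×2 (A, C vs 1, 2):
Let General R play A with probability p. Expected payoff against 1: 4p + 2(1−p) = 2p + 2; against 2: 3p + 5(1−p) = −2p + 5.
Setting these equal: 2p + 2 = −2p + 5 ⇒ 4p = 3 ⇒ p = 3/4, and the value is (2)·(3/4) + 2 = 7/2.
For General C: with q = P(1), equating A's and C's payoffs gives q + 3 = −3q + 5 ⇒ q = 1/2.

7/2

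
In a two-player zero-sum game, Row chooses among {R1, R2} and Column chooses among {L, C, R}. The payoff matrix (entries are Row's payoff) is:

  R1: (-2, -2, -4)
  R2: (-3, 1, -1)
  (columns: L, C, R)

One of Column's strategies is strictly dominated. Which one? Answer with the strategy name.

R holds Row's payoff strictly below C in every row: -4 < -2, -1 < 1.
So C is strictly dominated for Column.

C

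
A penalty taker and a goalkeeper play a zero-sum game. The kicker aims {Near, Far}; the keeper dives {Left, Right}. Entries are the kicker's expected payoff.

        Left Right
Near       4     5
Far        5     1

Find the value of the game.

Row minima: Near → 4, Far → 1; maximin = 4.
Column maxima: Left → 5, Right → 5; minimax = 5.
4 ≠ 5, so there is no saddle point; optimal play is mixed.
Let the kicker play Near with probability p. Expected payoff against Left: 4p + 5(1−p) = −p + 5; against Right: 5p + 1(1−p) = 4p + 1.
Setting these equal: −p + 5 = 4p + 1 ⇒ −5p = -4 ⇒ p = 4/5, and the value is (-1)·(4/5) + 5 = 21/5.
For the keeper: with q = P(Left), equating Near's and Far's payoffs gives −q + 5 = 4q + 1 ⇒ q = 4/5.

21/5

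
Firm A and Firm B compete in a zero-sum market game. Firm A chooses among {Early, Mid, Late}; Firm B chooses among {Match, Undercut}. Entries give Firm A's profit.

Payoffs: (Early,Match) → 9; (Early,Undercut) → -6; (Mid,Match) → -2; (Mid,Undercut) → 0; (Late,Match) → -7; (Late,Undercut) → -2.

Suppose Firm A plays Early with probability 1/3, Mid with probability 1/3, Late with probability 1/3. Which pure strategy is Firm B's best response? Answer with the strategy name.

If Firm B plays Match, Firm A's expected payoff is (1/3)·9 + (1/3)·(-2) + (1/3)·(-7) = 0.
If Firm B plays Undercut, Firm A's expected payoff is (1/3)·(-6) + (1/3)·0 + (1/3)·(-2) = -8/3.
Firm B minimizes Firm A's payoff; the smallest is -8/3, so the best response is Undercut.

Undercut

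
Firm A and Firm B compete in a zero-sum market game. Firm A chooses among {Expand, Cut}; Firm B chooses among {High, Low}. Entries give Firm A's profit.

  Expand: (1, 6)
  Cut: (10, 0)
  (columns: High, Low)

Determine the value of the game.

Row minima: Expand → 1, Cut → 0; maximin = 1.
Column maxima: High → 10, Low → 6; minimax = 6.
1 ≠ 6, so there is no saddle point; optimal play is mixed.
Let Firm A play Expand with probability p. Expected payoff against High: 1p + 10(1−p) = −9p + 10; against Low: 6p + 0(1−p) = 6p.
Setting these equal: −9p + 10 = 6p ⇒ −15p = -10 ⇒ p = 2/3, and the value is (-9)·(2/3) + 10 = 4.
For Firm B: with q = P(High), equating Expand's and Cut's payoffs gives −5q + 6 = 10q ⇒ q = 2/5.

4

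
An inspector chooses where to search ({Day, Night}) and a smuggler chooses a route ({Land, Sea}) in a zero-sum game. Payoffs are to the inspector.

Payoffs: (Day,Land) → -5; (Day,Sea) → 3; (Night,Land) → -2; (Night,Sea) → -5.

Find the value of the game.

-31/11

Row minima: Day → -5, Night → -5; maximin = -5.
Column maxima: Land → -2, Sea → 3; minimax = -2.
-5 ≠ -2, so there is no saddle point; optimal play is mixed.
Let the inspector play Day with probability p. Expected payoff against Land: (-5)p + (-2)(1−p) = −3p − 2; against Sea: 3p + (-5)(1−p) = 8p − 5.
Setting these equal: −3p − 2 = 8p − 5 ⇒ −11p = -3 ⇒ p = 3/11, and the value is (-3)·(3/11) − 2 = -31/11.
For the smuggler: with q = P(Land), equating Day's and Night's payoffs gives −8q + 3 = 3q − 5 ⇒ q = 8/11.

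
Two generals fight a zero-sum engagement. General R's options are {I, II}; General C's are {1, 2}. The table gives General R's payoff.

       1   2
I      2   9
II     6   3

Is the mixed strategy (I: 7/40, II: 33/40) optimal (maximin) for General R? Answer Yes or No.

Against 1 this mix gives (7/40)·2 + (33/40)·6 = 53/10.
Against 2 this mix gives (7/40)·9 + (33/40)·3 = 81/20.
General C will play 2, holding General R to 81/20. Shifting weight toward the row that does better against 2 would raise this floor (the equalizing mix achieves 24/5 against both 2 and 1), so the proposed strategy is not optimal.

No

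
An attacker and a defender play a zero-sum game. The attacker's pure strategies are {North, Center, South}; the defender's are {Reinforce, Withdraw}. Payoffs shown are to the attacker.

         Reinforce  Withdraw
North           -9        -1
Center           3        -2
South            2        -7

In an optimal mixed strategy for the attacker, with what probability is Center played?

Row minima: North → -9, Center → -2, South → -7; maximin = -2.
Column maxima: Reinforce → 3, Withdraw → -1; minimax = -1.
-2 ≠ -1, so there is no saddle point; optimal play is mixed.
South is strictly dominated by Center, so the attacker never plays it.
On the remaining 2×2 (North, Center vs Reinforce, Withdraw):
Let the attacker play North with probability p. Expected payoff against Reinforce: (-9)p + 3(1−p) = −12p + 3; against Withdraw: (-1)p + (-2)(1−p) = p − 2.
Setting these equal: −12p + 3 = p − 2 ⇒ −13p = -5 ⇒ p = 5/13, and the value is (-12)·(5/13) + 3 = -21/13.
For the defender: with q = P(Reinforce), equating North's and Center's payoffs gives −8q − 1 = 5q − 2 ⇒ q = 1/13.

8/13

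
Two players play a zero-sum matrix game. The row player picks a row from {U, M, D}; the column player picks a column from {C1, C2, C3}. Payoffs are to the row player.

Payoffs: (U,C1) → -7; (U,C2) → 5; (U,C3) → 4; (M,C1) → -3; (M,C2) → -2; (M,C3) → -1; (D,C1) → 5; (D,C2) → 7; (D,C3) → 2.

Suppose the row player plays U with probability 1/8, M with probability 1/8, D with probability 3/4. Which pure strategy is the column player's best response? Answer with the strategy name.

If the column player plays C1, the row player's expected payoff is (1/8)·(-7) + (1/8)·(-3) + (3/4)·5 = 5/2.
If the column player plays C2, the row player's expected payoff is (1/8)·5 + (1/8)·(-2) + (3/4)·7 = 45/8.
If the column player plays C3, the row player's expected payoff is (1/8)·4 + (1/8)·(-1) + (3/4)·2 = 15/8.
The column player minimizes the row player's payoff; the smallest is 15/8, so the best response is C3.

C3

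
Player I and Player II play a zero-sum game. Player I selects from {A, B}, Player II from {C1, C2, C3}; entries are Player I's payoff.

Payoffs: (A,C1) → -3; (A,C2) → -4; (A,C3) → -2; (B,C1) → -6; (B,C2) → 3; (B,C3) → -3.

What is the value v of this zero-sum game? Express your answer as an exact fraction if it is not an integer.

-33/10

Row minima: A → -4, B → -6; maximin = -4.
Column maxima: C1 → -3, C2 → 3, C3 → -2; minimax = -3.
-4 ≠ -3, so there is no saddle point; optimal play is mixed.
C3 is strictly dominated by C1 (it gives Player I strictly more in every row), so Player II never plays it.
On the remaining 2×2 (A, B vs C1, C2):
Let Player I play A with probability p. Expected payoff against C1: (-3)p + (-6)(1−p) = 3p − 6; against C2: (-4)p + 3(1−p) = −7p + 3.
Setting these equal: 3p − 6 = −7p + 3 ⇒ 10p = 9 ⇒ p = 9/10, and the value is (3)·(9/10) − 6 = -33/10.
For Player II: with q = P(C1), equating A's and B's payoffs gives q − 4 = −9q + 3 ⇒ q = 7/10.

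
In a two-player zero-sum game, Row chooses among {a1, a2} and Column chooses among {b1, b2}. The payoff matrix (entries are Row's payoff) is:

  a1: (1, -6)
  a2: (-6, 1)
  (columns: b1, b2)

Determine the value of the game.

-5/2

Row minima: a1 → -6, a2 → -6; maximin = -6.
Column maxima: b1 → 1, b2 → 1; minimax = 1.
-6 ≠ 1, so there is no saddle point; optimal play is mixed.
Let Row play a1 with probability p. Expected payoff against b1: 1p + (-6)(1−p) = 7p − 6; against b2: (-6)p + 1(1−p) = −7p + 1.
Setting these equal: 7p − 6 = −7p + 1 ⇒ 14p = 7 ⇒ p = 1/2, and the value is (7)·(1/2) − 6 = -5/2.
For Column: with q = P(b1), equating a1's and a2's payoffs gives 7q − 6 = −7q + 1 ⇒ q = 1/2.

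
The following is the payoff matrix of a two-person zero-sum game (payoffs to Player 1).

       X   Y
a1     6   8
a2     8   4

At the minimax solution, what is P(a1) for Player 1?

Row minima: a1 → 6, a2 → 4; maximin = 6.
Column maxima: X → 8, Y → 8; minimax = 8.
6 ≠ 8, so there is no saddle point; optimal play is mixed.
Let Player 1 play a1 with probability p. Expected payoff against X: 6p + 8(1−p) = −2p + 8; against Y: 8p + 4(1−p) = 4p + 4.
Setting these equal: −2p + 8 = 4p + 4 ⇒ −6p = -4 ⇒ p = 2/3, and the value is (-2)·(2/3) + 8 = 20/3.
For Player 2: with q = P(X), equating a1's and a2's payoffs gives −2q + 8 = 4q + 4 ⇒ q = 2/3.

2/3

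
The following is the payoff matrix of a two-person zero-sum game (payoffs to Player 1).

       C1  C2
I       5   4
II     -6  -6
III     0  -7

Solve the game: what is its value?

4

Row minima: I → 4, II → -6, III → -7; maximin = 4.
Column maxima: C1 → 5, C2 → 4; minimax = 4.
Since maximin = minimax = 4, there is a saddle point and the value is 4.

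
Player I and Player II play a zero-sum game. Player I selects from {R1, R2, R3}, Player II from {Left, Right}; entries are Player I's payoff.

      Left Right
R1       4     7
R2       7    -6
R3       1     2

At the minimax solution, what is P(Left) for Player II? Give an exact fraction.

Row minima: R1 → 4, R2 → -6, R3 → 1; maximin = 4.
Column maxima: Left → 7, Right → 7; minimax = 7.
4 ≠ 7, so there is no saddle point; optimal play is mixed.
R3 is strictly dominated by R1, so Player I never plays it.
On the remaining 2×2 (R1, R2 vs Left, Right):
Let Player I play R1 with probability p. Expected payoff against Left: 4p + 7(1−p) = −3p + 7; against Right: 7p + (-6)(1−p) = 13p − 6.
Setting these equal: −3p + 7 = 13p − 6 ⇒ −16p = -13 ⇒ p = 13/16, and the value is (-3)·(13/16) + 7 = 73/16.
For Player II: with q = P(Left), equating R1's and R2's payoffs gives −3q + 7 = 13q − 6 ⇒ q = 13/16.

13/16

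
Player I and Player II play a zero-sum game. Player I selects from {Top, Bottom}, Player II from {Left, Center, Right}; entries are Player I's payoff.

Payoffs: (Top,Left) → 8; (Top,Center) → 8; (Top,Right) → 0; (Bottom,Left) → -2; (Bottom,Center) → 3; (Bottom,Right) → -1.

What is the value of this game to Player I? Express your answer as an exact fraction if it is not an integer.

0

Row minima: Top → 0, Bottom → -2; maximin = 0.
Column maxima: Left → 8, Center → 8, Right → 0; minimax = 0.
Since maximin = minimax = 0, there is a saddle point and the value is 0.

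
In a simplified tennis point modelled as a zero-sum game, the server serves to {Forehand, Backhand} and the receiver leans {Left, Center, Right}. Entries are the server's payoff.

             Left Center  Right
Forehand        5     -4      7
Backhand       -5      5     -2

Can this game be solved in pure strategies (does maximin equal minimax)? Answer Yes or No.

Row minima: Forehand → -4, Backhand → -5; maximin = -4.
Column maxima: Left → 5, Center → 5, Right → 7; minimax = 5.
-4 ≠ 5, so no pure-strategy equilibrium exists.

No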